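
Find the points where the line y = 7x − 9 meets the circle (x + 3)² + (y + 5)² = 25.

Substitute y = 7x − 9:
50x² − 50x = 0  ⟹  x² − x = 0
x = 1 or x = 0, giving (1, −2) and (0, −9).

(0, −9) and (1, −2)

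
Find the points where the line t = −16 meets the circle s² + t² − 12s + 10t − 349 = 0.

Express t = −16 and substitute into the circle:
s² − 12s − 253 = 0
s = 23 or s = −11, giving (23, −16) and (−11, −16).

(−11, −16) and (23, −16)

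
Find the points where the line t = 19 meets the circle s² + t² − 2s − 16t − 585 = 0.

(−22, 19) and (24, 19)

Substitute t = 19:
s² − 2s − 528 = 0
s = 24 or s = −22, giving (24, 19) and (−22, 19).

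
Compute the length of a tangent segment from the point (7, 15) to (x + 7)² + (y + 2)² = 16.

√469

The centre is (−7, −2) and r = 4. The square of the distance from P to the centre is 196 + 289 = 485.
The tangent meets the radius at right angles, so tangent² = |PO|² − r² = 485 − 16 = 469.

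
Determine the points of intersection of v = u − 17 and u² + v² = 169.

Substitute v = u − 17:
2u² − 34u + 120 = 0  ⟹  u² − 17u + 60 = 0
u = 12 or u = 5, giving (12, −5) and (5, −12).

(5, −12) and (12, −5)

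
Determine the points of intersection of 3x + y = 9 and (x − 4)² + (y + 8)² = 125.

(2, 3) and (9, −18)

From the line, y = −3x + 9. Substituting:
10x² − 110x + 180 = 0  ⟹  x² − 11x + 18 = 0
x = 9 or x = 2, giving (9, −18) and (2, 3).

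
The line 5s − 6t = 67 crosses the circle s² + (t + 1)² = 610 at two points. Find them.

(−13, −22) and (23, 8)

Substitute t = (−67 + 5s)/6:
61s² − 610s − 18239 = 0  ⟹  s² − 10s − 299 = 0
s = 23 or s = −13, giving (23, 8) and (−13, −22).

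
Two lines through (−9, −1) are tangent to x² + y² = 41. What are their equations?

5x − 4y = −41 and 4x + 5y = −41

Write the tangent as mx − y + (−1 − m·(−9)) = 0 and set its distance from the centre to √41:
(9m − (1))² = 41(m² + 1)
20m² − 9m − 20 = 0, so m = 5/4 or m = −4/5.
With m = 5/4: 5x − 4y = −41. With m = −4/5: 4x + 5y = −41.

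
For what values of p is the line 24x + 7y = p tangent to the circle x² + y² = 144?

Tangency holds when the distance from the centre (0, 0) to the line equals the radius 12:
|24·0 + 7·0 − p| / √625 = 12
|p| = 12·25, so p = 300 or p = −300.

p = −300 or p = 300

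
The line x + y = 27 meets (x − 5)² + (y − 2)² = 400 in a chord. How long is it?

20√2

The distance from (5, 2) to the line is 20/√2, and r² = 400.
Half the chord is √(r² − d²) = √(200), so the full chord is 20√2.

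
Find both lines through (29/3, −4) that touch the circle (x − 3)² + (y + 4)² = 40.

Let a tangent through (29/3, −4) have slope m. Its distance from (3, −4) must equal 2√10:
[m·(−20/3) − (0)]² = 40(m² + 1)
m² − 9 = 0, so m = −3 or m = 3.
Through (29/3, −4) these give 3x + y = 25 and 3x − y = 33.

3x + y = 25 and 3x − y = 33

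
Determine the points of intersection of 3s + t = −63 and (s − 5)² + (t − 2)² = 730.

(−22, 3) and (−16, −15)

Substitute t = −3s − 63:
10s² + 380s + 3520 = 0  ⟹  s² + 38s + 352 = 0
s = −16 or s = −22, giving (−16, −15) and (−22, 3).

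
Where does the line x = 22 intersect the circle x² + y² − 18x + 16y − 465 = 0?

(22, −29) and (22, 13)

The line gives x = 22. Substituting into the circle:
y² + 16y − 377 = 0
y = 13 or y = −29, giving (22, 13) and (22, −29).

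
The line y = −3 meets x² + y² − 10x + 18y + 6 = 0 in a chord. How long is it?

16

The distance from (5, −9) to the line is 6, and r² = 100.
Chord = 2√(r² − d²) = 2·√(64) = 16.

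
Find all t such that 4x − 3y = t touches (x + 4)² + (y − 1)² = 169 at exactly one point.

t = −84 or t = 46

For a tangent, require d(centre, line) = r = 13.
|4·(−4) − 3·1 − t| / √25 = 13
|t − (−19)| = 13·5, so t = 46 or t = −84.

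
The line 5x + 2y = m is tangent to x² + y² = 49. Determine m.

m = ±7√29

The line touches the circle iff its distance from (0, 0) is 7:
|5·0 + 2·0 − m| / √29 = 7
|m| = 7√29.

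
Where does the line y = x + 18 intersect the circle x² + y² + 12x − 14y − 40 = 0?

From the line, y = x + 18. Substituting:
2x² + 34x + 32 = 0  ⟹  x² + 17x + 16 = 0
x = −1 or x = −16, giving (−1, 17) and (−16, 2).

(−16, 2) and (−1, 17)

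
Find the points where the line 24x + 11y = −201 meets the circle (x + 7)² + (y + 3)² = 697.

From the line, y = (−201 − 24x)/11. Substituting:
697x² + 9758x − 50184 = 0  ⟹  x² + 14x − 72 = 0
x = 4 or x = −18, giving (4, −27) and (−18, 21).

(−18, 21) and (4, −27)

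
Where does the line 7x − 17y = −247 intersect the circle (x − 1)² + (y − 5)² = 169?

(−11, 10) and (6, 17)

From the line, y = (247 + 7x)/17. Substituting:
338x² + 1690x − 22308 = 0  ⟹  x² + 5x − 66 = 0
x = 6 or x = −11, giving (6, 17) and (−11, 10).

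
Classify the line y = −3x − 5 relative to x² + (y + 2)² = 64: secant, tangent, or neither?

secant

Centre (0, −2), r² = 64. Distance² from centre to line = (3)²/10 = 9/10.
Since d² < r², the line cuts the circle twice.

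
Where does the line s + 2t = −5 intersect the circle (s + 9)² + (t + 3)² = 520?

Substitute t = (−5 − s)/2:
5s² + 70s − 1755 = 0  ⟹  s² + 14s − 351 = 0
s = 13 or s = −27, giving (13, −9) and (−27, 11).

(−27, 11) and (13, −9)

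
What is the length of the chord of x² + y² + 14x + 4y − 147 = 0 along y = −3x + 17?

Substitute y = −3x + 17:
10x² − 100x + 210 = 0  ⟹  x² − 10x + 21 = 0
x = 7 or x = 3, giving (7, −4) and (3, 8).
|(7, −4) − (3, 8)| = √((4)² + (−12)²) = 4√10.

4√10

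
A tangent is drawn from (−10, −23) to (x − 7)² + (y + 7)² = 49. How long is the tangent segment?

4√31

With centre O = (7, −7), |OP|² = 545 and r² = 49.
By the tangent–radius right angle, tangent length = √(|PO|² − r²) = √496 = 4√31.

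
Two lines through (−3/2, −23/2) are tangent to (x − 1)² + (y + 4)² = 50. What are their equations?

x + y = −13 and x − 7y = 79

A line y − (−23/2) = m(x − (−3/2)) is tangent when its distance from (1, −4) is 5√2:
[m·(5/2) − (15/2)]² = 50(m² + 1)
7m² + 6m − 1 = 0, so m = −1 or m = 1/7.
With m = −1: x + y = −13. With m = 1/7: x − 7y = 79.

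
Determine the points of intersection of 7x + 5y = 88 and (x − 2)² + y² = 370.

(−1, 19) and (19, −9)

Substitute y = (88 − 7x)/5:
74x² − 1332x − 1406 = 0  ⟹  x² − 18x − 19 = 0
x = 19 or x = −1, giving (19, −9) and (−1, 19).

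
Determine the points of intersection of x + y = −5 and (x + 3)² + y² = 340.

Express y = −x − 5 and substitute into the circle:
2x² + 16x − 306 = 0  ⟹  x² + 8x − 153 = 0
x = 9 or x = −17, giving (9, −14) and (−17, 12).

(−17, 12) and (9, −14)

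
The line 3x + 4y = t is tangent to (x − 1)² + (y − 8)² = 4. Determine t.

The line touches the circle iff its distance from (1, 8) is 2:
|3·1 + 4·8 − t| / √25 = 2
|t − (35)| = 2·5, so t = 45 or t = 25.

t = 25 or t = 45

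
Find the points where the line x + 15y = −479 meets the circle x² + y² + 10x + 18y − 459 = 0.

From the line, y = (−479 − x)/15. Substituting:
226x² + 2938x − 3164 = 0  ⟹  x² + 13x − 14 = 0
x = 1 or x = −14, giving (1, −32) and (−14, −31).

(−14, −31) and (1, −32)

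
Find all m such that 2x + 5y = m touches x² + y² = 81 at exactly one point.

m = ±9√29

Tangency holds when the distance from the centre (0, 0) to the line equals the radius 9:
|2·0 + 5·0 − m| / √29 = 9
|m| = 9√29.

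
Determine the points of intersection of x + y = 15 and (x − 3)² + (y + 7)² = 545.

Express y = −x + 15 and substitute into the circle:
2x² − 50x − 52 = 0  ⟹  x² − 25x − 26 = 0
x = 26 or x = −1, giving (26, −11) and (−1, 16).

(−1, 16) and (26, −11)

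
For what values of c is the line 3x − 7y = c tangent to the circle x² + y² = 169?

c = ±13√58

Tangency holds when the distance from the centre (0, 0) to the line equals the radius 13:
|3·0 − 7·0 − c| / √58 = 13
|c| = 13√58.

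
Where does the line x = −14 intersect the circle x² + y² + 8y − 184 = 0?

(−14, −6) and (−14, −2)

The line gives x = −14. Substituting into the circle:
y² + 8y + 12 = 0
y = −2 or y = −6, giving (−14, −2) and (−14, −6).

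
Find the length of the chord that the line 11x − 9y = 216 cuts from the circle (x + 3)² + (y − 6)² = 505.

The distance from (−3, 6) to the line is 303/√202, and r² = 505.
Half the chord is √(r² − d²) = √(101/2), so the full chord is √202.

√202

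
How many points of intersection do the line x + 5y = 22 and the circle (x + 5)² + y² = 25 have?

0

Substituting the line into the circle gives 26x² + 206x + 484 = 0.
Discriminant = (206)² − 4·26·(484) = −7900 < 0.
No real roots: the line does not meet the circle.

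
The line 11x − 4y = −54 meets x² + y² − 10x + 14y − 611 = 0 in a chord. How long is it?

Centre (5, −7), r² = 685. Perpendicular distance d from centre to line = |137| / √137 = 137/√137.
Chord = 2√(r² − d²) = 2·√(548) = 4√137.

4√137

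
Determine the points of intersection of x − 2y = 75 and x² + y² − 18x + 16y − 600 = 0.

(5, −35) and (33, −21)

From the line, y = (−75 + x)/2. Substituting:
5x² − 190x + 825 = 0  ⟹  x² − 38x + 165 = 0
x = 33 or x = 5, giving (33, −21) and (5, −35).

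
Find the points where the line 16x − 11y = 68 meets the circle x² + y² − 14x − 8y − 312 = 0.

From the line, y = (−68 + 16x)/11. Substituting:
377x² − 5278x − 27144 = 0  ⟹  x² − 14x − 72 = 0
x = 18 or x = −4, giving (18, 20) and (−4, −12).

(−4, −12) and (18, 20)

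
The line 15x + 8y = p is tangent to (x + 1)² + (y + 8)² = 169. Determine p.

p = −300 or p = 142

The line touches the circle iff its distance from (−1, −8) is 13:
|15·(−1) + 8·(−8) − p| / √289 = 13
|p − (−79)| = 13·17, so p = 142 or p = −300.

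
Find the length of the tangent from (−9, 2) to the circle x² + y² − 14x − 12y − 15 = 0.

2√43

The centre is (7, 6) and r = 10. The square of the distance from P to the centre is 256 + 16 = 272.
Power of the point: PT² = |PO|² − r² = 172, so PT = 2√43.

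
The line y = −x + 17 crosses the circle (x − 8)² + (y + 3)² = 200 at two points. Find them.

(6, 11) and (22, −5)

Substitute y = −x + 17:
2x² − 56x + 264 = 0  ⟹  x² − 28x + 132 = 0
x = 22 or x = 6, giving (22, −5) and (6, 11).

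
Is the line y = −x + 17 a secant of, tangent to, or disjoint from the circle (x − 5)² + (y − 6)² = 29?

secant

Substituting the line into the circle gives 2x² − 32x + 117 = 0.
Discriminant = (−32)² − 4·2·(117) = 88 > 0.
Two real roots: the line is a secant.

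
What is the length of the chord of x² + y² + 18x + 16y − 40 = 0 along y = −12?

26

The distance from (−9, −8) to the line is 4, and r² = 185.
Half the chord is √(r² − d²) = √(169), so the full chord is 26.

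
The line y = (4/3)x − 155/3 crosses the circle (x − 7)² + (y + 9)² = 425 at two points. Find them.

Express y = (−155 + 4x)/3 and substitute into the circle:
25x² − 1150x + 13000 = 0  ⟹  x² − 46x + 520 = 0
x = 26 or x = 20, giving (26, −17) and (20, −25).

(20, −25) and (26, −17)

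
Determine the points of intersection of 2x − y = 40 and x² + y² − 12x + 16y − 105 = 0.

Substitute y = 2x − 40:
5x² − 140x + 855 = 0  ⟹  x² − 28x + 171 = 0
x = 19 or x = 9, giving (19, −2) and (9, −22).

(9, −22) and (19, −2)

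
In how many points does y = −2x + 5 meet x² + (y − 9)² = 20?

d² = (2·0 + 1·9 − (5))²/5 = 16/5; r² = 20.
Since d² < r², the line cuts the circle twice.

2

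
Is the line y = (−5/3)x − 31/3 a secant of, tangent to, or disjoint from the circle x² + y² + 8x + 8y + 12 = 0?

Centre (−4, −4), r² = 20. Distance² from centre to line = (−1)²/34 = 1/34.
Since d² < r², the line cuts the circle twice.

secant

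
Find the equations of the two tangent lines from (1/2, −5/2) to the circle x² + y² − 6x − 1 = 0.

x + 3y = −7 and 3x + y = −1

Write the tangent as mx − y + (−5/2 − m·(1/2)) = 0 and set its distance from the centre to √10:
[m·(5/2) − (5/2)]² = 10(m² + 1)
3m² + 10m + 3 = 0, so m = −1/3 or m = −3.
Through (1/2, −5/2) these give x + 3y = −7 and 3x + y = −1.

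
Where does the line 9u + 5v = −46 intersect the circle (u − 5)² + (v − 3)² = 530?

(−14, 16) and (6, −20)

Express v = (−46 − 9u)/5 and substitute into the circle:
106u² + 848u − 8904 = 0  ⟹  u² + 8u − 84 = 0
u = 6 or u = −14, giving (6, −20) and (−14, 16).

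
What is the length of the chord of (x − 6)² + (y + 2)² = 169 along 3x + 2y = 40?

6√13

Substitute y = (40 − 3x)/2:
13x² − 312x + 1404 = 0  ⟹  x² − 24x + 108 = 0
x = 18 or x = 6, giving (18, −7) and (6, 11).
|(18, −7) − (6, 11)| = √((12)² + (−18)²) = 6√13.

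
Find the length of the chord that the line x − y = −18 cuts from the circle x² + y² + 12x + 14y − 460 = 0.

27√2

Centre (−6, −7), r² = 545. Perpendicular distance d from centre to line = |19| / √2 = 19/√2.
Half the chord is √(r² − d²) = √(729/2), so the full chord is 27√2.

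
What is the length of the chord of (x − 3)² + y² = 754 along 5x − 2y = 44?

10√29

From the line, y = (−44 + 5x)/2. Substituting:
29x² − 464x − 1044 = 0  ⟹  x² − 16x − 36 = 0
x = 18 or x = −2, giving (18, 23) and (−2, −27).
|(18, 23) − (−2, −27)| = √((20)² + (50)²) = 10√29.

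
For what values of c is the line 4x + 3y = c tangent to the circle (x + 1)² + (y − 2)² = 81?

c = −43 or c = 47

For a tangent, require d(centre, line) = r = 9.
|4·(−1) + 3·2 − c| / √25 = 9
|c − (2)| = 9·5, so c = 47 or c = −43.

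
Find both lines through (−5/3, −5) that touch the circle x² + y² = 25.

y = −5 and 3x + 4y = −25

Write the tangent as mx − y + (−5 − m·(−5/3)) = 0 and set its distance from the centre to 5:
(5/3m − (5))² = 25(m² + 1)
4m² + 3m = 0, so m = 0 or m = −3/4.
Through (−5/3, −5) these give y = −5 and 3x + 4y = −25.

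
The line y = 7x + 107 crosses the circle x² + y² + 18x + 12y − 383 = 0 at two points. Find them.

(−19, −26) and (−13, 16)

From the line, y = 7x + 107. Substituting:
50x² + 1600x + 12350 = 0  ⟹  x² + 32x + 247 = 0
x = −13 or x = −19, giving (−13, 16) and (−19, −26).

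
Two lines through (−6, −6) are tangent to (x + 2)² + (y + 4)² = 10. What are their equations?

Write the tangent as mx − y + (−6 − m·(−6)) = 0 and set its distance from the centre to √10:
[m·(4) − (2)]² = 10(m² + 1)
3m² − 8m − 3 = 0, so m = 3 or m = −1/3.
Through (−6, −6) these give 3x − y = −12 and x + 3y = −24.

3x − y = −12 and x + 3y = −24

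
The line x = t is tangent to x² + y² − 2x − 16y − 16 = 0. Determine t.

The line touches the circle iff its distance from (1, 8) is 9:
|1·1 + 0·8 − t| / √1 = 9
|t − (1)| = 9, so t = 10 or t = −8.

t = −8 or t = 10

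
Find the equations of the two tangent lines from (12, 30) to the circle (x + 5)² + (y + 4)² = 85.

7x − 6y = −96 and 9x − 2y = 48

Write the tangent as mx − y + (30 − m·(12)) = 0 and set its distance from the centre to √85:
(−17m − (−34))² = 85(m² + 1)
12m² − 68m + 63 = 0, so m = 7/6 or m = 9/2.
Through (12, 30) these give 7x − 6y = −96 and 9x − 2y = 48.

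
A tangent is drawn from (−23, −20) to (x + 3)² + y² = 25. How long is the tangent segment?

Centre (−3, 0), r² = 25. |PO|² = (−20)² + (−20)² = 800.
By the tangent–radius right angle, tangent length = √(|PO|² − r²) = √775 = 5√31.

5√31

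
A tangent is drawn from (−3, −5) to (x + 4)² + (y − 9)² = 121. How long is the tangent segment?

With centre O = (−4, 9), |OP|² = 197 and r² = 121.
By the tangent–radius right angle, tangent length = √(|PO|² − r²) = √76 = 2√19.

2√19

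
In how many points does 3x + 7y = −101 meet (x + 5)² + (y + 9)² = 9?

Substituting the line into the circle gives 58x² + 718x + 2228 = 0.
Discriminant = (718)² − 4·58·(2228) = −1372 < 0.
No real roots: the line does not meet the circle.

0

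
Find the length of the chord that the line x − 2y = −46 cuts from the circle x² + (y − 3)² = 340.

4√5

Substitute y = (46 + x)/2:
5x² + 80x + 240 = 0  ⟹  x² + 16x + 48 = 0
x = −4 or x = −12, giving (−4, 21) and (−12, 17).
|(−4, 21) − (−12, 17)| = √((8)² + (4)²) = 4√5.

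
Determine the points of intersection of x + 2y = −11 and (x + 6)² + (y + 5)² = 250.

From the line, y = (−11 − x)/2. Substituting:
5x² + 50x − 855 = 0  ⟹  x² + 10x − 171 = 0
x = 9 or x = −19, giving (9, −10) and (−19, 4).

(−19, 4) and (9, −10)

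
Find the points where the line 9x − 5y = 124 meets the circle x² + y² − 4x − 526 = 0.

(1, −23) and (21, 13)

Express y = (−124 + 9x)/5 and substitute into the circle:
106x² − 2332x + 2226 = 0  ⟹  x² − 22x + 21 = 0
x = 21 or x = 1, giving (21, 13) and (1, −23).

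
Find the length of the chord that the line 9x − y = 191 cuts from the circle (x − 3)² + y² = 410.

2√82

Centre (3, 0), r² = 410. Perpendicular distance d from centre to line = |−164| / √82 = 164/√82.
Half the chord is √(r² − d²) = √(82), so the full chord is 2√82.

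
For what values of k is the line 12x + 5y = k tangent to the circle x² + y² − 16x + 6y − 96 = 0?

For a tangent, require d(centre, line) = r = 13.
|12·8 + 5·(−3) − k| / √169 = 13
|k − (81)| = 13·13, so k = 250 or k = −88.

k = −88 or k = 250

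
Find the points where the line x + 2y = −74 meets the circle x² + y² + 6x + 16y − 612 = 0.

(−22, −26) and (−6, −34)

From the line, y = (−74 − x)/2. Substituting:
5x² + 140x + 660 = 0  ⟹  x² + 28x + 132 = 0
x = −6 or x = −22, giving (−6, −34) and (−22, −26).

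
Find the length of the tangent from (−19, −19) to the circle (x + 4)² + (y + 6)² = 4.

√390

Centre (−4, −6), r² = 4. |PO|² = (−15)² + (−13)² = 394.
The tangent meets the radius at right angles, so tangent² = |PO|² − r² = 394 − 4 = 390.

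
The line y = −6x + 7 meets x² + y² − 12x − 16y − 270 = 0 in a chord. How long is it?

Substitute y = −6x + 7:
37x² − 333 = 0  ⟹  x² − 9 = 0
x = 3 or x = −3, giving (3, −11) and (−3, 25).
|(3, −11) − (−3, 25)| = √((6)² + (−36)²) = 6√37.

6√37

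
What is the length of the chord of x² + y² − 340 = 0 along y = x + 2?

26√2

Substitute y = x + 2:
2x² + 4x − 336 = 0  ⟹  x² + 2x − 168 = 0
x = 12 or x = −14, giving (12, 14) and (−14, −12).
|(12, 14) − (−14, −12)| = √((26)² + (26)²) = 26√2.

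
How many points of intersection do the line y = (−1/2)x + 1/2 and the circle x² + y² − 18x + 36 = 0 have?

Substituting the line into the circle gives 5x² − 74x + 145 = 0.
Discriminant = (−74)² − 4·5·(145) = 2576 > 0.
Two real roots: the line is a secant.

2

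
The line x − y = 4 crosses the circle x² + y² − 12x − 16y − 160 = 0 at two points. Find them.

(−2, −6) and (20, 16)

From the line, y = x − 4. Substituting:
2x² − 36x − 80 = 0  ⟹  x² − 18x − 40 = 0
x = 20 or x = −2, giving (20, 16) and (−2, −6).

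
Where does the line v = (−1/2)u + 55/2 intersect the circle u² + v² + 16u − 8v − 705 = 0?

(−9, 32) and (15, 20)

From the line, v = (55 − u)/2. Substituting:
5u² − 30u − 675 = 0  ⟹  u² − 6u − 135 = 0
u = 15 or u = −9, giving (15, 20) and (−9, 32).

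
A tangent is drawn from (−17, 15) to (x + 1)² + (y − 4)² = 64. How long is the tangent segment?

√313

Centre (−1, 4), r² = 64. |PO|² = (−16)² + (11)² = 377.
The tangent meets the radius at right angles, so tangent² = |PO|² − r² = 377 − 64 = 313.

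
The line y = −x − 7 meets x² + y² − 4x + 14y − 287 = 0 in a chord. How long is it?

Substitute y = −x − 7:
2x² − 4x − 336 = 0  ⟹  x² − 2x − 168 = 0
x = 14 or x = −12, giving (14, −21) and (−12, 5).
Chord length = distance between (14, −21) and (−12, 5) = √1352 = 26√2.

26√2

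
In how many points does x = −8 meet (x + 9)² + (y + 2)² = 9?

Centre (−9, −2), r² = 9. Distance² from centre to line = (−1)² = 1.
Since d² < r², the line cuts the circle twice.

2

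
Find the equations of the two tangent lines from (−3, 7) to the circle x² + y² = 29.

5x − 2y = −29 and 2x + 5y = 29

A line y − (7) = m(x − (−3)) is tangent when its distance from (0, 0) is √29:
(3m − (−7))² = 29(m² + 1)
10m² − 21m − 10 = 0, so m = 5/2 or m = −2/5.
With m = 5/2: 5x − 2y = −29. With m = −2/5: 2x + 5y = 29.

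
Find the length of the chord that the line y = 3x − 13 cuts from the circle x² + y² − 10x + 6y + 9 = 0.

From the line, y = 3x − 13. Substituting:
10x² − 70x + 100 = 0  ⟹  x² − 7x + 10 = 0
x = 5 or x = 2, giving (5, 2) and (2, −7).
Chord length = distance between (5, 2) and (2, −7) = √90 = 3√10.

3√10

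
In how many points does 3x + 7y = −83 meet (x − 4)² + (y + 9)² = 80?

Substituting the line into the circle gives 58x² − 272x − 2736 = 0.
Discriminant = (−272)² − 4·58·(−2736) = 708736 > 0.
Two real roots: the line is a secant.

2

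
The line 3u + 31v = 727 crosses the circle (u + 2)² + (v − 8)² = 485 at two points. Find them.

Substitute v = (727 − 3u)/31:
970u² + 970u − 232800 = 0  ⟹  u² + u − 240 = 0
u = 15 or u = −16, giving (15, 22) and (−16, 25).

(−16, 25) and (15, 22)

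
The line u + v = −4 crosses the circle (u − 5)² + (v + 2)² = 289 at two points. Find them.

(−10, 6) and (13, −17)

Express v = −u − 4 and substitute into the circle:
2u² − 6u − 260 = 0  ⟹  u² − 3u − 130 = 0
u = 13 or u = −10, giving (13, −17) and (−10, 6).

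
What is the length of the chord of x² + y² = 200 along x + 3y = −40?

Express y = (−40 − x)/3 and substitute into the circle:
10x² + 80x − 200 = 0  ⟹  x² + 8x − 20 = 0
x = 2 or x = −10, giving (2, −14) and (−10, −10).
Chord length = distance between (2, −14) and (−10, −10) = √160 = 4√10.

4√10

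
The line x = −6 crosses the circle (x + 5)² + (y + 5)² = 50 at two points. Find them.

The line gives x = −6. Substituting into the circle:
y² + 10y − 24 = 0
y = 2 or y = −12, giving (−6, 2) and (−6, −12).

(−6, −12) and (−6, 2)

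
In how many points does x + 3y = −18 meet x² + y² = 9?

0

Substituting the line into the circle gives 10x² + 36x + 243 = 0.
Δ = 1296 − 9720 = −8424.
No real roots: the line does not meet the circle.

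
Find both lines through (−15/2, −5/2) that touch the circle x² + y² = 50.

7x − y = −50 and x + y = −10

A line y − (−5/2) = m(x − (−15/2)) is tangent when its distance from (0, 0) is 5√2:
[m·(15/2) − (5/2)]² = 50(m² + 1)
m² − 6m − 7 = 0, so m = 7 or m = −1.
Through (−15/2, −5/2) these give 7x − y = −50 and x + y = −10.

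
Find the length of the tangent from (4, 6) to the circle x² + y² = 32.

The centre is (0, 0) and r = 4√2. The square of the distance from P to the centre is 16 + 36 = 52.
The tangent meets the radius at right angles, so tangent² = |PO|² − r² = 52 − 32 = 20.

2√5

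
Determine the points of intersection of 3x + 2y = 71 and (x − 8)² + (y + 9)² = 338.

From the line, y = (71 − 3x)/2. Substituting:
13x² − 598x + 6825 = 0  ⟹  x² − 46x + 525 = 0
x = 25 or x = 21, giving (25, −2) and (21, 4).

(21, 4) and (25, −2)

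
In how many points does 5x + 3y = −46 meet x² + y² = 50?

d² = (5·0 + 3·0 − (−46))²/34 = 1058/17; r² = 50.
Since d² > r², the line lies outside the circle.

0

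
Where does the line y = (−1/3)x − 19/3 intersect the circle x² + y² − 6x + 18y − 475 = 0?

(−19, 0) and (26, −15)

Substitute y = (−19 − x)/3:
10x² − 70x − 4940 = 0  ⟹  x² − 7x − 494 = 0
x = 26 or x = −19, giving (26, −15) and (−19, 0).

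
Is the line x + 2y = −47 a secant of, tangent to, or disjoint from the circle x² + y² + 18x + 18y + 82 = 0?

tangent

d² = (1·(−9) + 2·(−9) − (−47))²/5 = 80; r² = 80.
Since d² = r², the line is tangent.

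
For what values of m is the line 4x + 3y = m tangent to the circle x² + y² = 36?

Tangency holds when the distance from the centre (0, 0) to the line equals the radius 6:
|4·0 + 3·0 − m| / √25 = 6
|m| = 6·5, so m = 30 or m = −30.

m = −30 or m = 30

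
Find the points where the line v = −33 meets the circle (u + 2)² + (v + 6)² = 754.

Substitute v = −33:
u² + 4u − 21 = 0
u = 3 or u = −7, giving (3, −33) and (−7, −33).

(−7, −33) and (3, −33)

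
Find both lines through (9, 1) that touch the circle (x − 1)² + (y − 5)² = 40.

A line y − (1) = m(x − (9)) is tangent when its distance from (1, 5) is 2√10:
(−8m − (4))² = 40(m² + 1)
3m² + 8m − 3 = 0, so m = 1/3 or m = −3.
Through (9, 1) these give x − 3y = 6 and 3x + y = 28.

x − 3y = 6 and 3x + y = 28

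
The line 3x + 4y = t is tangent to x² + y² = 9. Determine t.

The line touches the circle iff its distance from (0, 0) is 3:
|3·0 + 4·0 − t| / √25 = 3
|t| = 3·5, so t = 15 or t = −15.

t = −15 or t = 15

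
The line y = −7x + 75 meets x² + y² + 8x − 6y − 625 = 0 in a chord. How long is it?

30√2

The distance from (−4, 3) to the line is 100/√50, and r² = 650.
Half the chord is √(r² − d²) = √(450), so the full chord is 30√2.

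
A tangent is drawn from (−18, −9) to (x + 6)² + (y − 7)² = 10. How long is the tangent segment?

√390

The centre is (−6, 7) and r = √10. The square of the distance from P to the centre is 144 + 256 = 400.
By the tangent–radius right angle, tangent length = √(|PO|² − r²) = √390.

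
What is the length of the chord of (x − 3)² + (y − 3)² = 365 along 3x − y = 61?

5√10

Express y = 3x − 61 and substitute into the circle:
10x² − 390x + 3740 = 0  ⟹  x² − 39x + 374 = 0
x = 22 or x = 17, giving (22, 5) and (17, −10).
Chord length = distance between (22, 5) and (17, −10) = √250 = 5√10.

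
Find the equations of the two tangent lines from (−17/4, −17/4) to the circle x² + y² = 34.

Let a tangent through (−17/4, −17/4) have slope m. Its distance from (0, 0) must equal √34:
[m·(17/4) − (17/4)]² = 34(m² + 1)
15m² + 34m + 15 = 0, so m = −5/3 or m = −3/5.
With m = −5/3: 5x + 3y = −34. With m = −3/5: 3x + 5y = −34.

5x + 3y = −34 and 3x + 5y = −34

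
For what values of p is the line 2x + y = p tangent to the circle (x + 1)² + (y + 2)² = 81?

p = −4 ± 9√5

Tangency holds when the distance from the centre (−1, −2) to the line equals the radius 9:
|2·(−1) + 1·(−2) − p| / √5 = 9
|p − (−4)| = 9√5.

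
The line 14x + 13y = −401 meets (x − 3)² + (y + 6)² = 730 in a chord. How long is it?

Express y = (−401 − 14x)/13 and substitute into the circle:
365x² + 8030x − 17520 = 0  ⟹  x² + 22x − 48 = 0
x = 2 or x = −24, giving (2, −33) and (−24, −5).
Chord length = distance between (2, −33) and (−24, −5) = √1460 = 2√365.

2√365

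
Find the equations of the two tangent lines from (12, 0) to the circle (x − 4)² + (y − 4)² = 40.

A line y − (0) = m(x − (12)) is tangent when its distance from (4, 4) is 2√10:
[m·(−8) − (4)]² = 40(m² + 1)
3m² + 8m − 3 = 0, so m = 1/3 or m = −3.
With m = 1/3: x − 3y = 12. With m = −3: 3x + y = 36.

x − 3y = 12 and 3x + y = 36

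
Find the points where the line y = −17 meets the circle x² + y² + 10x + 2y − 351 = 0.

From the line, y = −17. Substituting:
x² + 10x − 96 = 0
x = 6 or x = −16, giving (6, −17) and (−16, −17).

(−16, −17) and (6, −17)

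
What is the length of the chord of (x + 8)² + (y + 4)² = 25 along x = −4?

6

Centre (−8, −4), r² = 25. Perpendicular distance d from centre to line = |−4| / √1 = 4.
Half the chord is √(r² − d²) = √(9), so the full chord is 6.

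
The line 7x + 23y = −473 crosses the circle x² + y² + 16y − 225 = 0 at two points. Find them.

Substitute y = (−473 − 7x)/23:
578x² + 4046x − 69360 = 0  ⟹  x² + 7x − 120 = 0
x = 8 or x = −15, giving (8, −23) and (−15, −16).

(−15, −16) and (8, −23)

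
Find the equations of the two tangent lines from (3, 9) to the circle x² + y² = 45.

x − 2y = −15 and 2x + y = 15

A line y − (9) = m(x − (3)) is tangent when its distance from (0, 0) is 3√5:
[m·(−3) − (−9)]² = 45(m² + 1)
2m² + 3m − 2 = 0, so m = 1/2 or m = −2.
With m = 1/2: x − 2y = −15. With m = −2: 2x + y = 15.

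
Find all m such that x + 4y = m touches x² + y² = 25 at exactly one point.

m = ±5√17

The line touches the circle iff its distance from (0, 0) is 5:
|1·0 + 4·0 − m| / √17 = 5
|m| = 5√17.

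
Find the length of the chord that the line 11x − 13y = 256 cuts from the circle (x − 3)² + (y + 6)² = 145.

√290

Substitute y = (−256 + 11x)/13:
290x² − 4930x + 8700 = 0  ⟹  x² − 17x + 30 = 0
x = 15 or x = 2, giving (15, −7) and (2, −18).
|(15, −7) − (2, −18)| = √((13)² + (11)²) = √290.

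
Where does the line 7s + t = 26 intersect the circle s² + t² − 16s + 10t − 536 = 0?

(1, 19) and (8, −30)

From the line, t = −7s + 26. Substituting:
50s² − 450s + 400 = 0  ⟹  s² − 9s + 8 = 0
s = 8 or s = 1, giving (8, −30) and (1, 19).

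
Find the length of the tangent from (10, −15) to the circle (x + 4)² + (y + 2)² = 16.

√349

The centre is (−4, −2) and r = 4. The square of the distance from P to the centre is 196 + 169 = 365.
The tangent meets the radius at right angles, so tangent² = |PO|² − r² = 365 − 16 = 349.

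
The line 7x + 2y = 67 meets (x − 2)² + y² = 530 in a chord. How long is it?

6√53

The distance from (2, 0) to the line is 53/√53, and r² = 530.
Chord = 2√(r² − d²) = 2·√(477) = 6√53.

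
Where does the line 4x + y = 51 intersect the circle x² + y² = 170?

(11, 7) and (13, −1)

Substitute y = −4x + 51:
17x² − 408x + 2431 = 0  ⟹  x² − 24x + 143 = 0
x = 13 or x = 11, giving (13, −1) and (11, 7).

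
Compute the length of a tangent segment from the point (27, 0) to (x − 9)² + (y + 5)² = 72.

With centre O = (9, −5), |OP|² = 349 and r² = 72.
Power of the point: PT² = |PO|² − r² = 277, so PT = √277.

√277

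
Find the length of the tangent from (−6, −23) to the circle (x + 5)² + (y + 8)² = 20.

√206

Centre (−5, −8), r² = 20. |PO|² = (−1)² + (−15)² = 226.
The tangent meets the radius at right angles, so tangent² = |PO|² − r² = 226 − 20 = 206.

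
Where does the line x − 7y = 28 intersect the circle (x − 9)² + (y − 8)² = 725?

(−14, −6) and (35, 1)

From the line, y = (−28 + x)/7. Substituting:
50x² − 1050x − 24500 = 0  ⟹  x² − 21x − 490 = 0
x = 35 or x = −14, giving (35, 1) and (−14, −6).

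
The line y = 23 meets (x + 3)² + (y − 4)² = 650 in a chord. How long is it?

34

Centre (−3, 4), r² = 650. Perpendicular distance d from centre to line = |−19| / √1 = 19.
Half the chord is √(r² − d²) = √(289), so the full chord is 34.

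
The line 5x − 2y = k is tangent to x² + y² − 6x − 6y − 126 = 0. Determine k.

k = 9 ± 12√29

For a tangent, require d(centre, line) = r = 12.
|5·3 − 2·3 − k| / √29 = 12
|k − (9)| = 12√29.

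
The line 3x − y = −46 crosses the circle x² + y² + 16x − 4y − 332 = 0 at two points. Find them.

(−20, −14) and (−8, 22)

Express y = 3x + 46 and substitute into the circle:
10x² + 280x + 1600 = 0  ⟹  x² + 28x + 160 = 0
x = −8 or x = −20, giving (−8, 22) and (−20, −14).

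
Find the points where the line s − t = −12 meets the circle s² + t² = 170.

Substitute t = s + 12:
2s² + 24s − 26 = 0  ⟹  s² + 12s − 13 = 0
s = 1 or s = −13, giving (1, 13) and (−13, −1).

(−13, −1) and (1, 13)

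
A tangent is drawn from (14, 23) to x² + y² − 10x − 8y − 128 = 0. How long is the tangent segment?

Centre (5, 4), r² = 169. |PO|² = (9)² + (19)² = 442.
The tangent meets the radius at right angles, so tangent² = |PO|² − r² = 442 − 169 = 273.

√273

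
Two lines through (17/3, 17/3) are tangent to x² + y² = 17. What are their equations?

A line y − (17/3) = m(x − (17/3)) is tangent when its distance from (0, 0) is √17:
[m·(−17/3) − (−17/3)]² = 17(m² + 1)
4m² − 17m + 4 = 0, so m = 1/4 or m = 4.
Through (17/3, 17/3) these give x − 4y = −17 and 4x − y = 17.

x − 4y = −17 and 4x − y = 17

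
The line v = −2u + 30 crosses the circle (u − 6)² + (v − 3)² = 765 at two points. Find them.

From the line, v = −2u + 30. Substituting:
5u² − 120u = 0  ⟹  u² − 24u = 0
u = 24 or u = 0, giving (24, −18) and (0, 30).

(0, 30) and (24, −18)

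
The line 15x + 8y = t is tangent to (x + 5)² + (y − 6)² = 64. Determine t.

t = −163 or t = 109

Tangency holds when the distance from the centre (−5, 6) to the line equals the radius 8:
|15·(−5) + 8·6 − t| / √289 = 8
|t − (−27)| = 8·17, so t = 109 or t = −163.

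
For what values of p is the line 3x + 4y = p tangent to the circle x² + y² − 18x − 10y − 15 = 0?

The line touches the circle iff its distance from (9, 5) is 11:
|3·9 + 4·5 − p| / √25 = 11
|p − (47)| = 11·5, so p = 102 or p = −8.

p = −8 or p = 102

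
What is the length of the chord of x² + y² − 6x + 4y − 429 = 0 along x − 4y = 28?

10√17

Substitute y = (−28 + x)/4:
17x² − 136x − 6528 = 0  ⟹  x² − 8x − 384 = 0
x = 24 or x = −16, giving (24, −1) and (−16, −11).
|(24, −1) − (−16, −11)| = √((40)² + (10)²) = 10√17.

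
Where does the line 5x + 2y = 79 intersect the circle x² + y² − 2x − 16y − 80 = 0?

From the line, y = (79 − 5x)/2. Substituting:
29x² − 638x + 3393 = 0  ⟹  x² − 22x + 117 = 0
x = 13 or x = 9, giving (13, 7) and (9, 17).

(9, 17) and (13, 7)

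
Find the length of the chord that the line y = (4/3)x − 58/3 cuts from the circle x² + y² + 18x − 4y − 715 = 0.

40

The distance from (−9, 2) to the line is 100/√25, and r² = 800.
Chord = 2√(r² − d²) = 2·√(400) = 40.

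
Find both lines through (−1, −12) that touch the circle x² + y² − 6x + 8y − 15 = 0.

Write the tangent as mx − y + (−12 − m·(−1)) = 0 and set its distance from the centre to 2√10:
(4m − (8))² = 40(m² + 1)
3m² + 8m − 3 = 0, so m = −3 or m = 1/3.
With m = −3: 3x + y = −15. With m = 1/3: x − 3y = 35.

3x + y = −15 and x − 3y = 35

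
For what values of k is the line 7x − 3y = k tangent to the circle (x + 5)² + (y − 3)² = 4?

k = −44 ± 2√58

Tangency holds when the distance from the centre (−5, 3) to the line equals the radius 2:
|7·(−5) − 3·3 − k| / √58 = 2
|k − (−44)| = 2√58.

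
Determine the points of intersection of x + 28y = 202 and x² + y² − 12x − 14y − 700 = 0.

From the line, y = (202 − x)/28. Substituting:
785x² − 9420x − 587180 = 0  ⟹  x² − 12x − 748 = 0
x = 34 or x = −22, giving (34, 6) and (−22, 8).

(−22, 8) and (34, 6)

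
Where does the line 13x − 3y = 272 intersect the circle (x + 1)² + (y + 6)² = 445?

(17, −17) and (20, −4)

Express y = (−272 + 13x)/3 and substitute into the circle:
178x² − 6586x + 60520 = 0  ⟹  x² − 37x + 340 = 0
x = 20 or x = 17, giving (20, −4) and (17, −17).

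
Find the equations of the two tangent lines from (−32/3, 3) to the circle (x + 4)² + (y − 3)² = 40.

A line y − (3) = m(x − (−32/3)) is tangent when its distance from (−4, 3) is 2√10:
[m·(20/3) − (0)]² = 40(m² + 1)
m² − 9 = 0, so m = 3 or m = −3.
With m = 3: 3x − y = −35. With m = −3: 3x + y = −29.

3x − y = −35 and 3x + y = −29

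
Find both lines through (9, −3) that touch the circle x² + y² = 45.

2x + y = 15 and x − 2y = 15

Write the tangent as mx − y + (−3 − m·(9)) = 0 and set its distance from the centre to 3√5:
(−9m − (3))² = 45(m² + 1)
2m² + 3m − 2 = 0, so m = −2 or m = 1/2.
Through (9, −3) these give 2x + y = 15 and x − 2y = 15.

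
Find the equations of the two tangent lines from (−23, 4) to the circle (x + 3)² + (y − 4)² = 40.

x − 3y = −35 and x + 3y = −11

Write the tangent as mx − y + (4 − m·(−23)) = 0 and set its distance from the centre to 2√10:
(20m − (0))² = 40(m² + 1)
9m² − 1 = 0, so m = 1/3 or m = −1/3.
Through (−23, 4) these give x − 3y = −35 and x + 3y = −11.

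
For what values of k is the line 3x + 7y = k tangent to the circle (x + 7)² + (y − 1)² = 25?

k = −14 ± 5√58

For a tangent, require d(centre, line) = r = 5.
|3·(−7) + 7·1 − k| / √58 = 5
|k − (−14)| = 5√58.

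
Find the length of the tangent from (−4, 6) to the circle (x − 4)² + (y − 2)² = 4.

Centre (4, 2), r² = 4. |PO|² = (−8)² + (4)² = 80.
By the tangent–radius right angle, tangent length = √(|PO|² − r²) = √76 = 2√19.

2√19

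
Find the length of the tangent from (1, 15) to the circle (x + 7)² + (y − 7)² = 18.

√110

With centre O = (−7, 7), |OP|² = 128 and r² = 18.
The tangent meets the radius at right angles, so tangent² = |PO|² − r² = 128 − 18 = 110.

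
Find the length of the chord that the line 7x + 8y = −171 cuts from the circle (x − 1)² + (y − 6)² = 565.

From the line, y = (−171 − 7x)/8. Substituting:
113x² + 2938x + 11865 = 0  ⟹  x² + 26x + 105 = 0
x = −5 or x = −21, giving (−5, −17) and (−21, −3).
Chord length = distance between (−5, −17) and (−21, −3) = √452 = 2√113.

2√113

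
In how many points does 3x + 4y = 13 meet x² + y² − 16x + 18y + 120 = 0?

d² = (3·8 + 4·(−9) − (13))²/25 = 25; r² = 25.
Since d² = r², the line is tangent.

1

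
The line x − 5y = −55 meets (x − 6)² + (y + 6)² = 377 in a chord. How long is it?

The distance from (6, −6) to the line is 91/√26, and r² = 377.
Chord = 2√(r² − d²) = 2·√(117/2) = 3√26.

3√26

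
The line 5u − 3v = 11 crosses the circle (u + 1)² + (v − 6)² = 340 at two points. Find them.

From the line, v = (−11 + 5u)/3. Substituting:
34u² − 272u − 2210 = 0  ⟹  u² − 8u − 65 = 0
u = 13 or u = −5, giving (13, 18) and (−5, −12).

(−5, −12) and (13, 18)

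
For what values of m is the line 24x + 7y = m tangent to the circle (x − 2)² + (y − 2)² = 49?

m = −113 or m = 237

Tangency holds when the distance from the centre (2, 2) to the line equals the radius 7:
|24·2 + 7·2 − m| / √625 = 7
|m − (62)| = 7·25, so m = 237 or m = −113.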